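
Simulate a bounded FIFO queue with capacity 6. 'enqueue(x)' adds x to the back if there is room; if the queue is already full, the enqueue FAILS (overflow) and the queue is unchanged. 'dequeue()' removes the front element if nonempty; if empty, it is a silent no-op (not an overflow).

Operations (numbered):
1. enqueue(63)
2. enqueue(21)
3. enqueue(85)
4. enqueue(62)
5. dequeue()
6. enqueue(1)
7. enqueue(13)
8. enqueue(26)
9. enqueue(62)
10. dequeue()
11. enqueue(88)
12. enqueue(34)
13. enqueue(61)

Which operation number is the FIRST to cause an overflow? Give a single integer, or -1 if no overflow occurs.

1. enqueue(63): size=1
2. enqueue(21): size=2
3. enqueue(85): size=3
4. enqueue(62): size=4
5. dequeue(): size=3
6. enqueue(1): size=4
7. enqueue(13): size=5
8. enqueue(26): size=6
9. enqueue(62): size=6=cap → OVERFLOW (fail)
10. dequeue(): size=5
11. enqueue(88): size=6
12. enqueue(34): size=6=cap → OVERFLOW (fail)
13. enqueue(61): size=6=cap → OVERFLOW (fail)

Answer: 9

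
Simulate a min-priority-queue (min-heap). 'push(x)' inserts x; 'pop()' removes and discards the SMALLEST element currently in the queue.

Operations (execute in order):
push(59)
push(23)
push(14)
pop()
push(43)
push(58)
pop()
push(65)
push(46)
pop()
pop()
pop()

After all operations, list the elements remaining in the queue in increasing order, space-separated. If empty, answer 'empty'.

Answer: 59 65

Derivation:
push(59): heap contents = [59]
push(23): heap contents = [23, 59]
push(14): heap contents = [14, 23, 59]
pop() → 14: heap contents = [23, 59]
push(43): heap contents = [23, 43, 59]
push(58): heap contents = [23, 43, 58, 59]
pop() → 23: heap contents = [43, 58, 59]
push(65): heap contents = [43, 58, 59, 65]
push(46): heap contents = [43, 46, 58, 59, 65]
pop() → 43: heap contents = [46, 58, 59, 65]
pop() → 46: heap contents = [58, 59, 65]
pop() → 58: heap contents = [59, 65]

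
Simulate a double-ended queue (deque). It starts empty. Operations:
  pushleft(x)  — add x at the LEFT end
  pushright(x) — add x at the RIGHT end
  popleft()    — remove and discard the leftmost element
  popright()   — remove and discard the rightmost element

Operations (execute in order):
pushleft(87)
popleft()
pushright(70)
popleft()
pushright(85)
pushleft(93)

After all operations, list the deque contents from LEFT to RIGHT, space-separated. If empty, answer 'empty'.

pushleft(87): [87]
popleft(): []
pushright(70): [70]
popleft(): []
pushright(85): [85]
pushleft(93): [93, 85]

Answer: 93 85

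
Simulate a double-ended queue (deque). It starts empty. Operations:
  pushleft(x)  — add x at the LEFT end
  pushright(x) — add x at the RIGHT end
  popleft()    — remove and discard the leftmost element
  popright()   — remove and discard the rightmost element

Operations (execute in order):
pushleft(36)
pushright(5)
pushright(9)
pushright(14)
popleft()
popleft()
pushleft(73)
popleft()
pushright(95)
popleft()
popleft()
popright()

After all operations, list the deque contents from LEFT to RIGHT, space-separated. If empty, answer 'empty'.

pushleft(36): [36]
pushright(5): [36, 5]
pushright(9): [36, 5, 9]
pushright(14): [36, 5, 9, 14]
popleft(): [5, 9, 14]
popleft(): [9, 14]
pushleft(73): [73, 9, 14]
popleft(): [9, 14]
pushright(95): [9, 14, 95]
popleft(): [14, 95]
popleft(): [95]
popright(): []

Answer: empty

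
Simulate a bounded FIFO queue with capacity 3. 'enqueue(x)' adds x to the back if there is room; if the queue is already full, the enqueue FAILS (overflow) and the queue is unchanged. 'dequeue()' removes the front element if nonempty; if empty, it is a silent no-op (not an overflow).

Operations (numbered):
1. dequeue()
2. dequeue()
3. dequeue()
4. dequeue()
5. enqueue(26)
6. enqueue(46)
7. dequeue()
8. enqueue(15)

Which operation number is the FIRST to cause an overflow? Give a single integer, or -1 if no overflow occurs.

Answer: -1

Derivation:
1. dequeue(): empty, no-op, size=0
2. dequeue(): empty, no-op, size=0
3. dequeue(): empty, no-op, size=0
4. dequeue(): empty, no-op, size=0
5. enqueue(26): size=1
6. enqueue(46): size=2
7. dequeue(): size=1
8. enqueue(15): size=2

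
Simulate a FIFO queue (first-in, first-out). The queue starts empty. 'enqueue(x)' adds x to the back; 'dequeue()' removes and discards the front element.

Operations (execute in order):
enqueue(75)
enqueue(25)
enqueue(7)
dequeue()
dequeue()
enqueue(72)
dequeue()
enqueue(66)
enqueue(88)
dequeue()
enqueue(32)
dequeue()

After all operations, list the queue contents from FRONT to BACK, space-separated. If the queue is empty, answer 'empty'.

Answer: 88 32

Derivation:
enqueue(75): [75]
enqueue(25): [75, 25]
enqueue(7): [75, 25, 7]
dequeue(): [25, 7]
dequeue(): [7]
enqueue(72): [7, 72]
dequeue(): [72]
enqueue(66): [72, 66]
enqueue(88): [72, 66, 88]
dequeue(): [66, 88]
enqueue(32): [66, 88, 32]
dequeue(): [88, 32]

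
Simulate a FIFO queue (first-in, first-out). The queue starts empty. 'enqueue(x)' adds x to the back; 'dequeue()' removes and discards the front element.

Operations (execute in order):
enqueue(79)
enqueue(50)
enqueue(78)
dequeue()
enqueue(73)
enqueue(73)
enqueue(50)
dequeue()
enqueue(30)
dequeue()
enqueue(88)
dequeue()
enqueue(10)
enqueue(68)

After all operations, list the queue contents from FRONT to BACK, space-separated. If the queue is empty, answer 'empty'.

Answer: 73 50 30 88 10 68

Derivation:
enqueue(79): [79]
enqueue(50): [79, 50]
enqueue(78): [79, 50, 78]
dequeue(): [50, 78]
enqueue(73): [50, 78, 73]
enqueue(73): [50, 78, 73, 73]
enqueue(50): [50, 78, 73, 73, 50]
dequeue(): [78, 73, 73, 50]
enqueue(30): [78, 73, 73, 50, 30]
dequeue(): [73, 73, 50, 30]
enqueue(88): [73, 73, 50, 30, 88]
dequeue(): [73, 50, 30, 88]
enqueue(10): [73, 50, 30, 88, 10]
enqueue(68): [73, 50, 30, 88, 10, 68]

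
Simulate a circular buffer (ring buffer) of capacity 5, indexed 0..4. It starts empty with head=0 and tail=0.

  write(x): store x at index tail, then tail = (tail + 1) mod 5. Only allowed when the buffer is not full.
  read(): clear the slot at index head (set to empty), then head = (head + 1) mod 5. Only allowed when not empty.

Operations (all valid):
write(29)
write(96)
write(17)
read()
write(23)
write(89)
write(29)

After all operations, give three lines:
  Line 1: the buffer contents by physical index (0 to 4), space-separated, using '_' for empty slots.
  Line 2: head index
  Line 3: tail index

Answer: 29 96 17 23 89
1
1

Derivation:
write(29): buf=[29 _ _ _ _], head=0, tail=1, size=1
write(96): buf=[29 96 _ _ _], head=0, tail=2, size=2
write(17): buf=[29 96 17 _ _], head=0, tail=3, size=3
read(): buf=[_ 96 17 _ _], head=1, tail=3, size=2
write(23): buf=[_ 96 17 23 _], head=1, tail=4, size=3
write(89): buf=[_ 96 17 23 89], head=1, tail=0, size=4
write(29): buf=[29 96 17 23 89], head=1, tail=1, size=5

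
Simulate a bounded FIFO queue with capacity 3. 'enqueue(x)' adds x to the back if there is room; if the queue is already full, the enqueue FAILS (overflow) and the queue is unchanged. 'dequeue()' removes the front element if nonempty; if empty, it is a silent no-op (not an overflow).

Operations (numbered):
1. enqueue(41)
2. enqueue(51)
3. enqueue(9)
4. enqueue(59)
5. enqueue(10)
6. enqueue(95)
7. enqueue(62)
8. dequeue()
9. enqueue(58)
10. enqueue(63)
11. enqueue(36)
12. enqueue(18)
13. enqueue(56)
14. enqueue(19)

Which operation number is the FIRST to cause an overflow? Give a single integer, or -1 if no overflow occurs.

Answer: 4

Derivation:
1. enqueue(41): size=1
2. enqueue(51): size=2
3. enqueue(9): size=3
4. enqueue(59): size=3=cap → OVERFLOW (fail)
5. enqueue(10): size=3=cap → OVERFLOW (fail)
6. enqueue(95): size=3=cap → OVERFLOW (fail)
7. enqueue(62): size=3=cap → OVERFLOW (fail)
8. dequeue(): size=2
9. enqueue(58): size=3
10. enqueue(63): size=3=cap → OVERFLOW (fail)
11. enqueue(36): size=3=cap → OVERFLOW (fail)
12. enqueue(18): size=3=cap → OVERFLOW (fail)
13. enqueue(56): size=3=cap → OVERFLOW (fail)
14. enqueue(19): size=3=cap → OVERFLOW (fail)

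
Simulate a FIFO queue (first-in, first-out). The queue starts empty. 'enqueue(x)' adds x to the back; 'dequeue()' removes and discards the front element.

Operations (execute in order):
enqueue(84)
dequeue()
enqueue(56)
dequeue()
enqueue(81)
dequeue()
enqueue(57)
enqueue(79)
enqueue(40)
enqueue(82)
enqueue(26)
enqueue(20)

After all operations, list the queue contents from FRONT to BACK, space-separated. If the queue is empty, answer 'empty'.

Answer: 57 79 40 82 26 20

Derivation:
enqueue(84): [84]
dequeue(): []
enqueue(56): [56]
dequeue(): []
enqueue(81): [81]
dequeue(): []
enqueue(57): [57]
enqueue(79): [57, 79]
enqueue(40): [57, 79, 40]
enqueue(82): [57, 79, 40, 82]
enqueue(26): [57, 79, 40, 82, 26]
enqueue(20): [57, 79, 40, 82, 26, 20]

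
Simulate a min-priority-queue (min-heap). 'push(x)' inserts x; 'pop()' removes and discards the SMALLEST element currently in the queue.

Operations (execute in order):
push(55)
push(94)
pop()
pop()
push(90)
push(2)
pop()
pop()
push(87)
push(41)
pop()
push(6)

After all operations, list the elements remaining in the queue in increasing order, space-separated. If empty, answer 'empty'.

Answer: 6 87

Derivation:
push(55): heap contents = [55]
push(94): heap contents = [55, 94]
pop() → 55: heap contents = [94]
pop() → 94: heap contents = []
push(90): heap contents = [90]
push(2): heap contents = [2, 90]
pop() → 2: heap contents = [90]
pop() → 90: heap contents = []
push(87): heap contents = [87]
push(41): heap contents = [41, 87]
pop() → 41: heap contents = [87]
push(6): heap contents = [6, 87]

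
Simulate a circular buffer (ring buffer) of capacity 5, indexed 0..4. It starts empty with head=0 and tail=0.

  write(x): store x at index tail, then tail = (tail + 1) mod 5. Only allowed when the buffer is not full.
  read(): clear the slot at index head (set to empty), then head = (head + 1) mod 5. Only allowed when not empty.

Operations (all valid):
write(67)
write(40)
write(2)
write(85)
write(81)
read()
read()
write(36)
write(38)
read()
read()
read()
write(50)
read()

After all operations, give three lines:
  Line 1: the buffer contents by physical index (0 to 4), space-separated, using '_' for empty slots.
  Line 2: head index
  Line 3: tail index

write(67): buf=[67 _ _ _ _], head=0, tail=1, size=1
write(40): buf=[67 40 _ _ _], head=0, tail=2, size=2
write(2): buf=[67 40 2 _ _], head=0, tail=3, size=3
write(85): buf=[67 40 2 85 _], head=0, tail=4, size=4
write(81): buf=[67 40 2 85 81], head=0, tail=0, size=5
read(): buf=[_ 40 2 85 81], head=1, tail=0, size=4
read(): buf=[_ _ 2 85 81], head=2, tail=0, size=3
write(36): buf=[36 _ 2 85 81], head=2, tail=1, size=4
write(38): buf=[36 38 2 85 81], head=2, tail=2, size=5
read(): buf=[36 38 _ 85 81], head=3, tail=2, size=4
read(): buf=[36 38 _ _ 81], head=4, tail=2, size=3
read(): buf=[36 38 _ _ _], head=0, tail=2, size=2
write(50): buf=[36 38 50 _ _], head=0, tail=3, size=3
read(): buf=[_ 38 50 _ _], head=1, tail=3, size=2

Answer: _ 38 50 _ _
1
3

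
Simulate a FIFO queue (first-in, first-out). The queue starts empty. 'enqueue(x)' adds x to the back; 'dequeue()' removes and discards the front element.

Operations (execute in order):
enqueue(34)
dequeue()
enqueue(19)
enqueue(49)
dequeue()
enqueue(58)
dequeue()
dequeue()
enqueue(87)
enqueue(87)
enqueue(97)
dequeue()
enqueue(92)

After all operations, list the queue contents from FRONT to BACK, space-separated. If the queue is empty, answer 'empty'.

Answer: 87 97 92

Derivation:
enqueue(34): [34]
dequeue(): []
enqueue(19): [19]
enqueue(49): [19, 49]
dequeue(): [49]
enqueue(58): [49, 58]
dequeue(): [58]
dequeue(): []
enqueue(87): [87]
enqueue(87): [87, 87]
enqueue(97): [87, 87, 97]
dequeue(): [87, 97]
enqueue(92): [87, 97, 92]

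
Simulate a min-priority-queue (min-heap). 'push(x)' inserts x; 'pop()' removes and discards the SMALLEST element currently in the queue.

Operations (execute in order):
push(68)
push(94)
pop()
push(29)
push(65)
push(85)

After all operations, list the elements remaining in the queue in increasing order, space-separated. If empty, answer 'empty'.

Answer: 29 65 85 94

Derivation:
push(68): heap contents = [68]
push(94): heap contents = [68, 94]
pop() → 68: heap contents = [94]
push(29): heap contents = [29, 94]
push(65): heap contents = [29, 65, 94]
push(85): heap contents = [29, 65, 85, 94]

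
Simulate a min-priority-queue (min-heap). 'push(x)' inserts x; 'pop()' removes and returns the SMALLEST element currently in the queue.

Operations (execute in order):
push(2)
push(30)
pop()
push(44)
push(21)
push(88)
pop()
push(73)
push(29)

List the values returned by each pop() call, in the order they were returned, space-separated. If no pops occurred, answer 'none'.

Answer: 2 21

Derivation:
push(2): heap contents = [2]
push(30): heap contents = [2, 30]
pop() → 2: heap contents = [30]
push(44): heap contents = [30, 44]
push(21): heap contents = [21, 30, 44]
push(88): heap contents = [21, 30, 44, 88]
pop() → 21: heap contents = [30, 44, 88]
push(73): heap contents = [30, 44, 73, 88]
push(29): heap contents = [29, 30, 44, 73, 88]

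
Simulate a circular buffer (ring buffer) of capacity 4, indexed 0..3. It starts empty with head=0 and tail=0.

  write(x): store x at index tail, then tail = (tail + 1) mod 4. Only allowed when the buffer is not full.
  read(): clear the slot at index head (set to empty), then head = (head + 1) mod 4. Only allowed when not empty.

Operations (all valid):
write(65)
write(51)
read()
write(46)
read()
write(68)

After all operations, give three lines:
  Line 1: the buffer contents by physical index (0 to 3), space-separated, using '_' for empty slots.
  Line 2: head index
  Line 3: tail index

Answer: _ _ 46 68
2
0

Derivation:
write(65): buf=[65 _ _ _], head=0, tail=1, size=1
write(51): buf=[65 51 _ _], head=0, tail=2, size=2
read(): buf=[_ 51 _ _], head=1, tail=2, size=1
write(46): buf=[_ 51 46 _], head=1, tail=3, size=2
read(): buf=[_ _ 46 _], head=2, tail=3, size=1
write(68): buf=[_ _ 46 68], head=2, tail=0, size=2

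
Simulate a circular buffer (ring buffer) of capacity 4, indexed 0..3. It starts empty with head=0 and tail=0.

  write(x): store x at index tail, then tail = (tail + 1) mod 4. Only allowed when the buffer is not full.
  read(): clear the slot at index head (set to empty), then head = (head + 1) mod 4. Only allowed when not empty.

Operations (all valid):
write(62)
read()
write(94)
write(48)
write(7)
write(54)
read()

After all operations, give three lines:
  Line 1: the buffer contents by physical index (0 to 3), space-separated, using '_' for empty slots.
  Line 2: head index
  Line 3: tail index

Answer: 54 _ 48 7
2
1

Derivation:
write(62): buf=[62 _ _ _], head=0, tail=1, size=1
read(): buf=[_ _ _ _], head=1, tail=1, size=0
write(94): buf=[_ 94 _ _], head=1, tail=2, size=1
write(48): buf=[_ 94 48 _], head=1, tail=3, size=2
write(7): buf=[_ 94 48 7], head=1, tail=0, size=3
write(54): buf=[54 94 48 7], head=1, tail=1, size=4
read(): buf=[54 _ 48 7], head=2, tail=1, size=3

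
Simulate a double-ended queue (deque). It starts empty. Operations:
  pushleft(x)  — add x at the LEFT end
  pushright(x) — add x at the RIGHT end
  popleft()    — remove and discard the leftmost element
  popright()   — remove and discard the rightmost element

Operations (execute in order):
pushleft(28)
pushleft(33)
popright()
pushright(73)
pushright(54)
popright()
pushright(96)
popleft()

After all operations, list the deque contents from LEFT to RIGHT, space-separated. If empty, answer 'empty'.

pushleft(28): [28]
pushleft(33): [33, 28]
popright(): [33]
pushright(73): [33, 73]
pushright(54): [33, 73, 54]
popright(): [33, 73]
pushright(96): [33, 73, 96]
popleft(): [73, 96]

Answer: 73 96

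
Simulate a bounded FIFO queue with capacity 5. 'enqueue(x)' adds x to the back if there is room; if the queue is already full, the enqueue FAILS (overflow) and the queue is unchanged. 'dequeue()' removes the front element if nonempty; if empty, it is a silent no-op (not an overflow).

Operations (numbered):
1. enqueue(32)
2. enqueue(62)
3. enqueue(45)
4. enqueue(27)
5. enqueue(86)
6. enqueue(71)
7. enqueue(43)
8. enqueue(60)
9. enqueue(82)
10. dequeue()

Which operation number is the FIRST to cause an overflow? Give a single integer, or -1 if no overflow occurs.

1. enqueue(32): size=1
2. enqueue(62): size=2
3. enqueue(45): size=3
4. enqueue(27): size=4
5. enqueue(86): size=5
6. enqueue(71): size=5=cap → OVERFLOW (fail)
7. enqueue(43): size=5=cap → OVERFLOW (fail)
8. enqueue(60): size=5=cap → OVERFLOW (fail)
9. enqueue(82): size=5=cap → OVERFLOW (fail)
10. dequeue(): size=4

Answer: 6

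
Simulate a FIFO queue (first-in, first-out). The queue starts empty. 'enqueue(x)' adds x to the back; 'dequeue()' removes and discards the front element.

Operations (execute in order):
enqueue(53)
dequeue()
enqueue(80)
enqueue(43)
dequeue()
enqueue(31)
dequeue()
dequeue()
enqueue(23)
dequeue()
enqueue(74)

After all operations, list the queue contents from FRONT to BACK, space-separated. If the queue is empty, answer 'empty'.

enqueue(53): [53]
dequeue(): []
enqueue(80): [80]
enqueue(43): [80, 43]
dequeue(): [43]
enqueue(31): [43, 31]
dequeue(): [31]
dequeue(): []
enqueue(23): [23]
dequeue(): []
enqueue(74): [74]

Answer: 74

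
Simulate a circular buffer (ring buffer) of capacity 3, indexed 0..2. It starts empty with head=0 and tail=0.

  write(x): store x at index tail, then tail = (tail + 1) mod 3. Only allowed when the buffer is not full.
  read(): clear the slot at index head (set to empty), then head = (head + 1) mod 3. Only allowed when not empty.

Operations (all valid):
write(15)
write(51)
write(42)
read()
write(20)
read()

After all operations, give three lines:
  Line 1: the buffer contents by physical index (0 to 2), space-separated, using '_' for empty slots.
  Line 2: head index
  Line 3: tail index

Answer: 20 _ 42
2
1

Derivation:
write(15): buf=[15 _ _], head=0, tail=1, size=1
write(51): buf=[15 51 _], head=0, tail=2, size=2
write(42): buf=[15 51 42], head=0, tail=0, size=3
read(): buf=[_ 51 42], head=1, tail=0, size=2
write(20): buf=[20 51 42], head=1, tail=1, size=3
read(): buf=[20 _ 42], head=2, tail=1, size=2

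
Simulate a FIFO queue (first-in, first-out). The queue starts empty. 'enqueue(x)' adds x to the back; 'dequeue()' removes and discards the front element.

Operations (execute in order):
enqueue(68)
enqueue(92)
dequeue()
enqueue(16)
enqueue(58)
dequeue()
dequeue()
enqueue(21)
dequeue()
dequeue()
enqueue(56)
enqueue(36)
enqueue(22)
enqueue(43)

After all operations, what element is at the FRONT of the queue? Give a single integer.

Answer: 56

Derivation:
enqueue(68): queue = [68]
enqueue(92): queue = [68, 92]
dequeue(): queue = [92]
enqueue(16): queue = [92, 16]
enqueue(58): queue = [92, 16, 58]
dequeue(): queue = [16, 58]
dequeue(): queue = [58]
enqueue(21): queue = [58, 21]
dequeue(): queue = [21]
dequeue(): queue = []
enqueue(56): queue = [56]
enqueue(36): queue = [56, 36]
enqueue(22): queue = [56, 36, 22]
enqueue(43): queue = [56, 36, 22, 43]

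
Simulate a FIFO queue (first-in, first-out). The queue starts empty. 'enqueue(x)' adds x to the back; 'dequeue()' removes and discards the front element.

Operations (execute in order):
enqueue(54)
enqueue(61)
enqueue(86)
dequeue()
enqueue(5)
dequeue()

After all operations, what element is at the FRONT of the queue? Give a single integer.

Answer: 86

Derivation:
enqueue(54): queue = [54]
enqueue(61): queue = [54, 61]
enqueue(86): queue = [54, 61, 86]
dequeue(): queue = [61, 86]
enqueue(5): queue = [61, 86, 5]
dequeue(): queue = [86, 5]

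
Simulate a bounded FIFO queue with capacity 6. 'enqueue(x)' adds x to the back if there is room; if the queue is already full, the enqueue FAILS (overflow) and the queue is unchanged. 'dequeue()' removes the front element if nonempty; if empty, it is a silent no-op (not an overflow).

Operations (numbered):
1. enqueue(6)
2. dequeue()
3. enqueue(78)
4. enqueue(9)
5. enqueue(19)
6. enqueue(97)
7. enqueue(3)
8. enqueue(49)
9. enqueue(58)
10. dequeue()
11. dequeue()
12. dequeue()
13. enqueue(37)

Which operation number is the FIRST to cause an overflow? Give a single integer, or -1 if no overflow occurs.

Answer: 9

Derivation:
1. enqueue(6): size=1
2. dequeue(): size=0
3. enqueue(78): size=1
4. enqueue(9): size=2
5. enqueue(19): size=3
6. enqueue(97): size=4
7. enqueue(3): size=5
8. enqueue(49): size=6
9. enqueue(58): size=6=cap → OVERFLOW (fail)
10. dequeue(): size=5
11. dequeue(): size=4
12. dequeue(): size=3
13. enqueue(37): size=4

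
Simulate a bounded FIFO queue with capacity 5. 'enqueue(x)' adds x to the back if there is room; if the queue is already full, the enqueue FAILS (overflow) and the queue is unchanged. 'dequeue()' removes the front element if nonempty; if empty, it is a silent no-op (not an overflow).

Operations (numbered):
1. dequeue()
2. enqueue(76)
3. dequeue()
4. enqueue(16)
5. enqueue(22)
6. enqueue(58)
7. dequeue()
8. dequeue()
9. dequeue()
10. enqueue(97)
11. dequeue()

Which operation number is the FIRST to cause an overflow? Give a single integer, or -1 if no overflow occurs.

1. dequeue(): empty, no-op, size=0
2. enqueue(76): size=1
3. dequeue(): size=0
4. enqueue(16): size=1
5. enqueue(22): size=2
6. enqueue(58): size=3
7. dequeue(): size=2
8. dequeue(): size=1
9. dequeue(): size=0
10. enqueue(97): size=1
11. dequeue(): size=0

Answer: -1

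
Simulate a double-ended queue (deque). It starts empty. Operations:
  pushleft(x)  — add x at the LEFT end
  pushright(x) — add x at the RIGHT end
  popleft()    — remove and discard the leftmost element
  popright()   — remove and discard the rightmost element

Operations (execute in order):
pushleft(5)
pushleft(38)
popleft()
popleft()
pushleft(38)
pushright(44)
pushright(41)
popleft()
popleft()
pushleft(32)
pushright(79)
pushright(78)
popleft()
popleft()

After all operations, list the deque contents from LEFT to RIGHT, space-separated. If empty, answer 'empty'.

pushleft(5): [5]
pushleft(38): [38, 5]
popleft(): [5]
popleft(): []
pushleft(38): [38]
pushright(44): [38, 44]
pushright(41): [38, 44, 41]
popleft(): [44, 41]
popleft(): [41]
pushleft(32): [32, 41]
pushright(79): [32, 41, 79]
pushright(78): [32, 41, 79, 78]
popleft(): [41, 79, 78]
popleft(): [79, 78]

Answer: 79 78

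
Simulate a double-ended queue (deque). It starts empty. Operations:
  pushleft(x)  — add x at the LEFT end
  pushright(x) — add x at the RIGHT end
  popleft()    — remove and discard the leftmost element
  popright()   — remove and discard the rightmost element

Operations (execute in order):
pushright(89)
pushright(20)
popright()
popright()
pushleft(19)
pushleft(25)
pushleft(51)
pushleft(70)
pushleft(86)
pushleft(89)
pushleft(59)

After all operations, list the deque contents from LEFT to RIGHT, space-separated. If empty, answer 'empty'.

Answer: 59 89 86 70 51 25 19

Derivation:
pushright(89): [89]
pushright(20): [89, 20]
popright(): [89]
popright(): []
pushleft(19): [19]
pushleft(25): [25, 19]
pushleft(51): [51, 25, 19]
pushleft(70): [70, 51, 25, 19]
pushleft(86): [86, 70, 51, 25, 19]
pushleft(89): [89, 86, 70, 51, 25, 19]
pushleft(59): [59, 89, 86, 70, 51, 25, 19]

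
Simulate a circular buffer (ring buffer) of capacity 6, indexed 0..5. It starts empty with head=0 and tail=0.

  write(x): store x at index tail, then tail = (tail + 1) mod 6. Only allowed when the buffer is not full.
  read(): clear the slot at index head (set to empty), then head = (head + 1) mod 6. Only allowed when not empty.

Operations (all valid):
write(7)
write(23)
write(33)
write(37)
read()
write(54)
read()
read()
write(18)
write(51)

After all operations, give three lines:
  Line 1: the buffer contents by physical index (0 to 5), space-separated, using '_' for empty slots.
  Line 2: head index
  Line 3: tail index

Answer: 51 _ _ 37 54 18
3
1

Derivation:
write(7): buf=[7 _ _ _ _ _], head=0, tail=1, size=1
write(23): buf=[7 23 _ _ _ _], head=0, tail=2, size=2
write(33): buf=[7 23 33 _ _ _], head=0, tail=3, size=3
write(37): buf=[7 23 33 37 _ _], head=0, tail=4, size=4
read(): buf=[_ 23 33 37 _ _], head=1, tail=4, size=3
write(54): buf=[_ 23 33 37 54 _], head=1, tail=5, size=4
read(): buf=[_ _ 33 37 54 _], head=2, tail=5, size=3
read(): buf=[_ _ _ 37 54 _], head=3, tail=5, size=2
write(18): buf=[_ _ _ 37 54 18], head=3, tail=0, size=3
write(51): buf=[51 _ _ 37 54 18], head=3, tail=1, size=4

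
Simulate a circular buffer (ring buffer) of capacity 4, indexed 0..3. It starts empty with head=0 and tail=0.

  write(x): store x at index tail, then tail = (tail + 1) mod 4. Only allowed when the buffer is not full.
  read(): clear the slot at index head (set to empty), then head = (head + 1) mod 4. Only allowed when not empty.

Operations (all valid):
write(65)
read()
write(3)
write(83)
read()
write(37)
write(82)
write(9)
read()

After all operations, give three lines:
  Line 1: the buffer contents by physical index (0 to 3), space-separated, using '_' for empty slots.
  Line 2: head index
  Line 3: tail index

write(65): buf=[65 _ _ _], head=0, tail=1, size=1
read(): buf=[_ _ _ _], head=1, tail=1, size=0
write(3): buf=[_ 3 _ _], head=1, tail=2, size=1
write(83): buf=[_ 3 83 _], head=1, tail=3, size=2
read(): buf=[_ _ 83 _], head=2, tail=3, size=1
write(37): buf=[_ _ 83 37], head=2, tail=0, size=2
write(82): buf=[82 _ 83 37], head=2, tail=1, size=3
write(9): buf=[82 9 83 37], head=2, tail=2, size=4
read(): buf=[82 9 _ 37], head=3, tail=2, size=3

Answer: 82 9 _ 37
3
2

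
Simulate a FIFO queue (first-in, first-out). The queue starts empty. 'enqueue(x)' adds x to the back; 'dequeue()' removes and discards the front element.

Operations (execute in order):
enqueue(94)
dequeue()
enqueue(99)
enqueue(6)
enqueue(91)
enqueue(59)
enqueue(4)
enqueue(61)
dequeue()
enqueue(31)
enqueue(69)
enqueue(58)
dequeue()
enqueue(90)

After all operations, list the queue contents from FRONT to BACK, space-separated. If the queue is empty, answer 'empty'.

Answer: 91 59 4 61 31 69 58 90

Derivation:
enqueue(94): [94]
dequeue(): []
enqueue(99): [99]
enqueue(6): [99, 6]
enqueue(91): [99, 6, 91]
enqueue(59): [99, 6, 91, 59]
enqueue(4): [99, 6, 91, 59, 4]
enqueue(61): [99, 6, 91, 59, 4, 61]
dequeue(): [6, 91, 59, 4, 61]
enqueue(31): [6, 91, 59, 4, 61, 31]
enqueue(69): [6, 91, 59, 4, 61, 31, 69]
enqueue(58): [6, 91, 59, 4, 61, 31, 69, 58]
dequeue(): [91, 59, 4, 61, 31, 69, 58]
enqueue(90): [91, 59, 4, 61, 31, 69, 58, 90]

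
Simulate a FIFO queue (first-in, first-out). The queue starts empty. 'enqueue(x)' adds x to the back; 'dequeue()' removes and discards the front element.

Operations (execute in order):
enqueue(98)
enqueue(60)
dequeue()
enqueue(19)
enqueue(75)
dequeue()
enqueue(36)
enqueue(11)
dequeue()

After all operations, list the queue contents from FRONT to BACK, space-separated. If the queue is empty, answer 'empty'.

enqueue(98): [98]
enqueue(60): [98, 60]
dequeue(): [60]
enqueue(19): [60, 19]
enqueue(75): [60, 19, 75]
dequeue(): [19, 75]
enqueue(36): [19, 75, 36]
enqueue(11): [19, 75, 36, 11]
dequeue(): [75, 36, 11]

Answer: 75 36 11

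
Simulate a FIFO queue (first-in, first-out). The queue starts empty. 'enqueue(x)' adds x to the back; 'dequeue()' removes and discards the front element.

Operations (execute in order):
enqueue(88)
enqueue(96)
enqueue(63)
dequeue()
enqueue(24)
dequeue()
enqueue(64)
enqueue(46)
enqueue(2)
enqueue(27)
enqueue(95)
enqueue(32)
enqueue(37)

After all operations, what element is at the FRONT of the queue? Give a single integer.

enqueue(88): queue = [88]
enqueue(96): queue = [88, 96]
enqueue(63): queue = [88, 96, 63]
dequeue(): queue = [96, 63]
enqueue(24): queue = [96, 63, 24]
dequeue(): queue = [63, 24]
enqueue(64): queue = [63, 24, 64]
enqueue(46): queue = [63, 24, 64, 46]
enqueue(2): queue = [63, 24, 64, 46, 2]
enqueue(27): queue = [63, 24, 64, 46, 2, 27]
enqueue(95): queue = [63, 24, 64, 46, 2, 27, 95]
enqueue(32): queue = [63, 24, 64, 46, 2, 27, 95, 32]
enqueue(37): queue = [63, 24, 64, 46, 2, 27, 95, 32, 37]

Answer: 63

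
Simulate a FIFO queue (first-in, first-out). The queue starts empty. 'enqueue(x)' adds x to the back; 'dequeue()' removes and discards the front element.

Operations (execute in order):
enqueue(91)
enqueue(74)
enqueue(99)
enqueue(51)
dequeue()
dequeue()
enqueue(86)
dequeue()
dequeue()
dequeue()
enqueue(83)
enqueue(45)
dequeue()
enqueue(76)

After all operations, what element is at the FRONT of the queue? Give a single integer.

Answer: 45

Derivation:
enqueue(91): queue = [91]
enqueue(74): queue = [91, 74]
enqueue(99): queue = [91, 74, 99]
enqueue(51): queue = [91, 74, 99, 51]
dequeue(): queue = [74, 99, 51]
dequeue(): queue = [99, 51]
enqueue(86): queue = [99, 51, 86]
dequeue(): queue = [51, 86]
dequeue(): queue = [86]
dequeue(): queue = []
enqueue(83): queue = [83]
enqueue(45): queue = [83, 45]
dequeue(): queue = [45]
enqueue(76): queue = [45, 76]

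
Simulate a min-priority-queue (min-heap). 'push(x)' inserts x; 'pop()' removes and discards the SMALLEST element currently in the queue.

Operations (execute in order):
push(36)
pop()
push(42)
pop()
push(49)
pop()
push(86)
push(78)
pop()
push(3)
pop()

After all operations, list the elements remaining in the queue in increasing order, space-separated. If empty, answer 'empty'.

Answer: 86

Derivation:
push(36): heap contents = [36]
pop() → 36: heap contents = []
push(42): heap contents = [42]
pop() → 42: heap contents = []
push(49): heap contents = [49]
pop() → 49: heap contents = []
push(86): heap contents = [86]
push(78): heap contents = [78, 86]
pop() → 78: heap contents = [86]
push(3): heap contents = [3, 86]
pop() → 3: heap contents = [86]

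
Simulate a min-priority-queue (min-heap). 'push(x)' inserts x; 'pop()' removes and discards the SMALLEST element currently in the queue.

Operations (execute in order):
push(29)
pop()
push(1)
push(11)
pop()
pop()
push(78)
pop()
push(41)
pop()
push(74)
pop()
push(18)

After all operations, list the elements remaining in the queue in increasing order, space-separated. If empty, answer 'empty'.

Answer: 18

Derivation:
push(29): heap contents = [29]
pop() → 29: heap contents = []
push(1): heap contents = [1]
push(11): heap contents = [1, 11]
pop() → 1: heap contents = [11]
pop() → 11: heap contents = []
push(78): heap contents = [78]
pop() → 78: heap contents = []
push(41): heap contents = [41]
pop() → 41: heap contents = []
push(74): heap contents = [74]
pop() → 74: heap contents = []
push(18): heap contents = [18]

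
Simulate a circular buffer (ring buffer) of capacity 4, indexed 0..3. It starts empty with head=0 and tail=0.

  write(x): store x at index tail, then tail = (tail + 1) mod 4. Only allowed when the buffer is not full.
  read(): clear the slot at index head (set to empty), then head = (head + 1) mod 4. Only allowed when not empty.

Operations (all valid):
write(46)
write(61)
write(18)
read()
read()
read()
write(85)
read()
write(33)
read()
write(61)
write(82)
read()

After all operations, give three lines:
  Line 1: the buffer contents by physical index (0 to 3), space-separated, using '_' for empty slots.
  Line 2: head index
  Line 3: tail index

write(46): buf=[46 _ _ _], head=0, tail=1, size=1
write(61): buf=[46 61 _ _], head=0, tail=2, size=2
write(18): buf=[46 61 18 _], head=0, tail=3, size=3
read(): buf=[_ 61 18 _], head=1, tail=3, size=2
read(): buf=[_ _ 18 _], head=2, tail=3, size=1
read(): buf=[_ _ _ _], head=3, tail=3, size=0
write(85): buf=[_ _ _ 85], head=3, tail=0, size=1
read(): buf=[_ _ _ _], head=0, tail=0, size=0
write(33): buf=[33 _ _ _], head=0, tail=1, size=1
read(): buf=[_ _ _ _], head=1, tail=1, size=0
write(61): buf=[_ 61 _ _], head=1, tail=2, size=1
write(82): buf=[_ 61 82 _], head=1, tail=3, size=2
read(): buf=[_ _ 82 _], head=2, tail=3, size=1

Answer: _ _ 82 _
2
3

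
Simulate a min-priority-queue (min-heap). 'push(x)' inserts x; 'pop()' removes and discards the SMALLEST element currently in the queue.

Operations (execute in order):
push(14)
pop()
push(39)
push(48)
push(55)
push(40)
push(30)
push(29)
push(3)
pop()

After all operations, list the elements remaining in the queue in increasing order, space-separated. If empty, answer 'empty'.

push(14): heap contents = [14]
pop() → 14: heap contents = []
push(39): heap contents = [39]
push(48): heap contents = [39, 48]
push(55): heap contents = [39, 48, 55]
push(40): heap contents = [39, 40, 48, 55]
push(30): heap contents = [30, 39, 40, 48, 55]
push(29): heap contents = [29, 30, 39, 40, 48, 55]
push(3): heap contents = [3, 29, 30, 39, 40, 48, 55]
pop() → 3: heap contents = [29, 30, 39, 40, 48, 55]

Answer: 29 30 39 40 48 55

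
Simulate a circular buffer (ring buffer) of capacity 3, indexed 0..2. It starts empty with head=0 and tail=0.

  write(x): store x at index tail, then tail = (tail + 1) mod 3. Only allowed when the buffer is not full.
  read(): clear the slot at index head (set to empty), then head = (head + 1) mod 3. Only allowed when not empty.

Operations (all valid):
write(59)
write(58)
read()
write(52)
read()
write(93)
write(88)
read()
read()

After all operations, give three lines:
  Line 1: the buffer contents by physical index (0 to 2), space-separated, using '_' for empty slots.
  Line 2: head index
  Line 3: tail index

write(59): buf=[59 _ _], head=0, tail=1, size=1
write(58): buf=[59 58 _], head=0, tail=2, size=2
read(): buf=[_ 58 _], head=1, tail=2, size=1
write(52): buf=[_ 58 52], head=1, tail=0, size=2
read(): buf=[_ _ 52], head=2, tail=0, size=1
write(93): buf=[93 _ 52], head=2, tail=1, size=2
write(88): buf=[93 88 52], head=2, tail=2, size=3
read(): buf=[93 88 _], head=0, tail=2, size=2
read(): buf=[_ 88 _], head=1, tail=2, size=1

Answer: _ 88 _
1
2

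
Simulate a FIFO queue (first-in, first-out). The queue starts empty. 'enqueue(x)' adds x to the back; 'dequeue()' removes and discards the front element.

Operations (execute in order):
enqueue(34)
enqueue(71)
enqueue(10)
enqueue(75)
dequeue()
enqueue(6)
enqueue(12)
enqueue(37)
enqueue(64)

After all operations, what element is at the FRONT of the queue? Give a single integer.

Answer: 71

Derivation:
enqueue(34): queue = [34]
enqueue(71): queue = [34, 71]
enqueue(10): queue = [34, 71, 10]
enqueue(75): queue = [34, 71, 10, 75]
dequeue(): queue = [71, 10, 75]
enqueue(6): queue = [71, 10, 75, 6]
enqueue(12): queue = [71, 10, 75, 6, 12]
enqueue(37): queue = [71, 10, 75, 6, 12, 37]
enqueue(64): queue = [71, 10, 75, 6, 12, 37, 64]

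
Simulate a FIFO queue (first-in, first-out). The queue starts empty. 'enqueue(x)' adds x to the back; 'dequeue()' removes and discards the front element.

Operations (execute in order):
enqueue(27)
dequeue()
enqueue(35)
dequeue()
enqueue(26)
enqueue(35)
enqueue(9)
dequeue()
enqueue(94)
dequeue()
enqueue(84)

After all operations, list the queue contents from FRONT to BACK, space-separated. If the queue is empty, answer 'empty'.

Answer: 9 94 84

Derivation:
enqueue(27): [27]
dequeue(): []
enqueue(35): [35]
dequeue(): []
enqueue(26): [26]
enqueue(35): [26, 35]
enqueue(9): [26, 35, 9]
dequeue(): [35, 9]
enqueue(94): [35, 9, 94]
dequeue(): [9, 94]
enqueue(84): [9, 94, 84]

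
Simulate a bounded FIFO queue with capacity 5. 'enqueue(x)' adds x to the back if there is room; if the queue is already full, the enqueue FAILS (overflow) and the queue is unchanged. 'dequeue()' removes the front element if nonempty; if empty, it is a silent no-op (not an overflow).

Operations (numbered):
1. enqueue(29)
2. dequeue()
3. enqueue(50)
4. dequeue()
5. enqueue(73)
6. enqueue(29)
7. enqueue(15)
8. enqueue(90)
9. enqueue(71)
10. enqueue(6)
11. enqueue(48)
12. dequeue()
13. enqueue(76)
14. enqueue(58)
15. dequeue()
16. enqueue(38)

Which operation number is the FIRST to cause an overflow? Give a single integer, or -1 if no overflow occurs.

1. enqueue(29): size=1
2. dequeue(): size=0
3. enqueue(50): size=1
4. dequeue(): size=0
5. enqueue(73): size=1
6. enqueue(29): size=2
7. enqueue(15): size=3
8. enqueue(90): size=4
9. enqueue(71): size=5
10. enqueue(6): size=5=cap → OVERFLOW (fail)
11. enqueue(48): size=5=cap → OVERFLOW (fail)
12. dequeue(): size=4
13. enqueue(76): size=5
14. enqueue(58): size=5=cap → OVERFLOW (fail)
15. dequeue(): size=4
16. enqueue(38): size=5

Answer: 10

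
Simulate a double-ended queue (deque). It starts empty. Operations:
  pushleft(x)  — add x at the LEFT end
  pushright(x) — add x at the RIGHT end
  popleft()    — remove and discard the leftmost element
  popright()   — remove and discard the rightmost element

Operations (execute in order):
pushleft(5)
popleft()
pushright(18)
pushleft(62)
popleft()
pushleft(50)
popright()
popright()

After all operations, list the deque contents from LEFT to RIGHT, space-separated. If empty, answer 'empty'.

Answer: empty

Derivation:
pushleft(5): [5]
popleft(): []
pushright(18): [18]
pushleft(62): [62, 18]
popleft(): [18]
pushleft(50): [50, 18]
popright(): [50]
popright(): []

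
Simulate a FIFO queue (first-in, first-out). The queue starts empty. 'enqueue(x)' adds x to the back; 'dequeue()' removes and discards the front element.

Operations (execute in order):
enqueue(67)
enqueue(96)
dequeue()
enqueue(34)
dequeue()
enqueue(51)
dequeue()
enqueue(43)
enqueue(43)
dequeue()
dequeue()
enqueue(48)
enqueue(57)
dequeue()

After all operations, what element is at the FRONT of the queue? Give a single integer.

Answer: 48

Derivation:
enqueue(67): queue = [67]
enqueue(96): queue = [67, 96]
dequeue(): queue = [96]
enqueue(34): queue = [96, 34]
dequeue(): queue = [34]
enqueue(51): queue = [34, 51]
dequeue(): queue = [51]
enqueue(43): queue = [51, 43]
enqueue(43): queue = [51, 43, 43]
dequeue(): queue = [43, 43]
dequeue(): queue = [43]
enqueue(48): queue = [43, 48]
enqueue(57): queue = [43, 48, 57]
dequeue(): queue = [48, 57]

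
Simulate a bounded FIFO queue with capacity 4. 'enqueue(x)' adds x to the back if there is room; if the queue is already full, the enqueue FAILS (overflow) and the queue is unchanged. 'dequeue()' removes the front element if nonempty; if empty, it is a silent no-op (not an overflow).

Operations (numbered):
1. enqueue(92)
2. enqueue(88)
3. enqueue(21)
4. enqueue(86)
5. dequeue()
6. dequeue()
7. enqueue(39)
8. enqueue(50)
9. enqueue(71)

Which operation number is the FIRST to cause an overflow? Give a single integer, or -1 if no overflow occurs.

Answer: 9

Derivation:
1. enqueue(92): size=1
2. enqueue(88): size=2
3. enqueue(21): size=3
4. enqueue(86): size=4
5. dequeue(): size=3
6. dequeue(): size=2
7. enqueue(39): size=3
8. enqueue(50): size=4
9. enqueue(71): size=4=cap → OVERFLOW (fail)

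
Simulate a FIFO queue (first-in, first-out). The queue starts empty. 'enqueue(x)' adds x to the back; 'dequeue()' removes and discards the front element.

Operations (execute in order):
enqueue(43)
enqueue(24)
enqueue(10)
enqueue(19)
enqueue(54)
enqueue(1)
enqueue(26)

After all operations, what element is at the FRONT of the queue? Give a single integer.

enqueue(43): queue = [43]
enqueue(24): queue = [43, 24]
enqueue(10): queue = [43, 24, 10]
enqueue(19): queue = [43, 24, 10, 19]
enqueue(54): queue = [43, 24, 10, 19, 54]
enqueue(1): queue = [43, 24, 10, 19, 54, 1]
enqueue(26): queue = [43, 24, 10, 19, 54, 1, 26]

Answer: 43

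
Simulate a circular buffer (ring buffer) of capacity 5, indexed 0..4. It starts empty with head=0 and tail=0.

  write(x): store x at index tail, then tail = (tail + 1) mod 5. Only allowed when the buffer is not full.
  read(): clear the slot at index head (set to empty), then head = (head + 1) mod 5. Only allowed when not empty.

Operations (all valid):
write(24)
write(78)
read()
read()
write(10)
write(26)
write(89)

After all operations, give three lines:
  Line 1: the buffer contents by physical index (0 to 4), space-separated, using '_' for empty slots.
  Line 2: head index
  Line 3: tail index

Answer: _ _ 10 26 89
2
0

Derivation:
write(24): buf=[24 _ _ _ _], head=0, tail=1, size=1
write(78): buf=[24 78 _ _ _], head=0, tail=2, size=2
read(): buf=[_ 78 _ _ _], head=1, tail=2, size=1
read(): buf=[_ _ _ _ _], head=2, tail=2, size=0
write(10): buf=[_ _ 10 _ _], head=2, tail=3, size=1
write(26): buf=[_ _ 10 26 _], head=2, tail=4, size=2
write(89): buf=[_ _ 10 26 89], head=2, tail=0, size=3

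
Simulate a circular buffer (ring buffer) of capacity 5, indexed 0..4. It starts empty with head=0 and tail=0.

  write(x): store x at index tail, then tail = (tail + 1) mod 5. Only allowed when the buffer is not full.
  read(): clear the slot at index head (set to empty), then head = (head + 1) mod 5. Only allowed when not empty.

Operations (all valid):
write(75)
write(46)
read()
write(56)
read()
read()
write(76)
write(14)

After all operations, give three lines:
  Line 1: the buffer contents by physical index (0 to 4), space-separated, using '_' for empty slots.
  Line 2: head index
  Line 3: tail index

write(75): buf=[75 _ _ _ _], head=0, tail=1, size=1
write(46): buf=[75 46 _ _ _], head=0, tail=2, size=2
read(): buf=[_ 46 _ _ _], head=1, tail=2, size=1
write(56): buf=[_ 46 56 _ _], head=1, tail=3, size=2
read(): buf=[_ _ 56 _ _], head=2, tail=3, size=1
read(): buf=[_ _ _ _ _], head=3, tail=3, size=0
write(76): buf=[_ _ _ 76 _], head=3, tail=4, size=1
write(14): buf=[_ _ _ 76 14], head=3, tail=0, size=2

Answer: _ _ _ 76 14
3
0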